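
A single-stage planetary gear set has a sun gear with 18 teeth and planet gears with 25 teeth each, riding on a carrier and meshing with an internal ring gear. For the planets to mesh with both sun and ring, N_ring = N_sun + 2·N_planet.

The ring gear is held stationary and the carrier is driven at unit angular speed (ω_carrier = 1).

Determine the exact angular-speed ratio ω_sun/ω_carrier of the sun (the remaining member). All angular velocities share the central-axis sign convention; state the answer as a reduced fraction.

N_ring = 18 + 2·25 = 68
18(ω_s−ω_c) = −68(ω_r−ω_c),  ω_r=0, ω_c=1
ω_s = 1 − (68/18)(0−1) = 43/9
ω_s/ω_c = 43/9

43/9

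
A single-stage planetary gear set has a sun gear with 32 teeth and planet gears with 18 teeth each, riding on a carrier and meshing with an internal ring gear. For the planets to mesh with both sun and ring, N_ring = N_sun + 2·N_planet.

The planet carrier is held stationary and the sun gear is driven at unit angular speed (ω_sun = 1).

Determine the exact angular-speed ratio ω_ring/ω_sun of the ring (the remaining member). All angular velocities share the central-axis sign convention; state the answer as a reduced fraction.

-8/17

N_ring = 32 + 2·18 = 68
32(ω_s−ω_c) = −68(ω_r−ω_c),  ω_c=0, ω_s=1
ω_r = 0 − (32/68)(1−0) = -8/17
ω_r/ω_s = -8/17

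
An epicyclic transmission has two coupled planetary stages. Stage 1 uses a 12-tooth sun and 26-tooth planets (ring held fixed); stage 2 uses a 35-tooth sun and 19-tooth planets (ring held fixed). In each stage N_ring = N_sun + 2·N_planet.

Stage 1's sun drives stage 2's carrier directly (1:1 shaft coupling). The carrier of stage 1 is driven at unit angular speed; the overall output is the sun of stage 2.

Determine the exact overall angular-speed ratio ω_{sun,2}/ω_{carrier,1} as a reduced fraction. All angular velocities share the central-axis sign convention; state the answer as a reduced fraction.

684/35

Stage 1: N_ring = 12 + 2·26 = 64
Stage 1: 12(ω_s−ω_c) = −64(ω_r−ω_c),  ω_r=0, ω_c=1
Stage 1: ω_s = 1 − (64/12)(0−1) = 19/3
  ⇒ ω_s¹/ω_c¹ = 19/3
Stage 2: N_ring = 35 + 2·19 = 73
Stage 2: 35(ω_s−ω_c) = −73(ω_r−ω_c),  ω_r=0, ω_c=1
Stage 2: ω_s = 1 − (73/35)(0−1) = 108/35
  ⇒ ω_s²/ω_c² = 108/35
Coupling ω_c² = ω_s¹ ⇒ overall = 19/3 × 108/35 = 684/35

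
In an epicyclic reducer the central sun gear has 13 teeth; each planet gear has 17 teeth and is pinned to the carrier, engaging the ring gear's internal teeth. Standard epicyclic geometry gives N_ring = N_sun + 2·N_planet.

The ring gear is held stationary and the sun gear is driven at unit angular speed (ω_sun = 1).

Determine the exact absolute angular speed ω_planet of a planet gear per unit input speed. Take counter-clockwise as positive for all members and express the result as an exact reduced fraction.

N_ring = 13 + 2·17 = 47
13(ω_s−ω_c) = −47(ω_r−ω_c),  ω_r=0, ω_s=1
13(1−ω_c) = −47(0−ω_c)  ⇒  60ω_c = 13  ⇒  ω_c = 13/60
sun–planet: 13·(1−13/60) = −17·(ω_p−ω_c)  ⇒  ω_p−ω_c = −(13/17)·(47/60) = -611/1020
ω_p = 13/60 − 611/1020 = -13/34

-13/34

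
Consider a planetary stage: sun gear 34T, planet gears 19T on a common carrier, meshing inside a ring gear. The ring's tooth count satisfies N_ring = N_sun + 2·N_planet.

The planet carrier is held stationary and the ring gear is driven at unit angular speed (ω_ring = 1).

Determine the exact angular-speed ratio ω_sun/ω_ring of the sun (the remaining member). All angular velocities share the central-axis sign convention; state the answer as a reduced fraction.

N_ring = 34 + 2·19 = 72
34(ω_s−ω_c) = −72(ω_r−ω_c),  ω_c=0, ω_r=1
ω_s = 0 − (72/34)(1−0) = -36/17
ω_s/ω_r = -36/17

-36/17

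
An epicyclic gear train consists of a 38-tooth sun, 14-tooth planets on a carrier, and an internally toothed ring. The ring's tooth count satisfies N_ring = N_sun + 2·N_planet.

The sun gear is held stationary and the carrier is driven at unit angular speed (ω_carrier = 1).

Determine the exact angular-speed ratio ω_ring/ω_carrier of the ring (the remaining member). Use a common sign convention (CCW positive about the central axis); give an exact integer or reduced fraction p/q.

52/33

N_ring = 38 + 2·14 = 66
38(ω_s−ω_c) = −66(ω_r−ω_c),  ω_s=0, ω_c=1
ω_r = 1 − (38/66)(0−1) = 52/33
ω_r/ω_c = 52/33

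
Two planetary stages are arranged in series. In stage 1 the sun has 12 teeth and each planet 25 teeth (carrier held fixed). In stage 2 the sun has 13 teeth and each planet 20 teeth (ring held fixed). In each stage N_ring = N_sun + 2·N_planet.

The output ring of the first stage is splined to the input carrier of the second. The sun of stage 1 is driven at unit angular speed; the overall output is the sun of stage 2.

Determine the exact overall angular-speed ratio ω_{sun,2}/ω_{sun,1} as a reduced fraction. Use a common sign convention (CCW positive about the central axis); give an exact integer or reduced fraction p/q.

-396/403

Stage 1: N_ring = 12 + 2·25 = 62
Stage 1: 12(ω_s−ω_c) = −62(ω_r−ω_c),  ω_c=0, ω_s=1
Stage 1: ω_r = 0 − (12/62)(1−0) = -6/31
  ⇒ ω_r¹/ω_s¹ = -6/31
Stage 2: N_ring = 13 + 2·20 = 53
Stage 2: 13(ω_s−ω_c) = −53(ω_r−ω_c),  ω_r=0, ω_c=1
Stage 2: ω_s = 1 − (53/13)(0−1) = 66/13
  ⇒ ω_s²/ω_c² = 66/13
Coupling ω_c² = ω_r¹ ⇒ overall = -6/31 × 66/13 = -396/403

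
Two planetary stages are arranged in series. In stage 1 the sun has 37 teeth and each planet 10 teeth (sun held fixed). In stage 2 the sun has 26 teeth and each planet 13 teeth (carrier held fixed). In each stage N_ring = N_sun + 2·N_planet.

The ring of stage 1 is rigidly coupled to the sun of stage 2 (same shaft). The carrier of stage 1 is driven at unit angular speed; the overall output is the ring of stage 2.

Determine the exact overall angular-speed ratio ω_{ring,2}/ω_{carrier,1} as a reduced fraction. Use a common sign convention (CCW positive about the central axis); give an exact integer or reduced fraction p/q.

Stage 1: N_ring = 37 + 2·10 = 57
Stage 1: 37(ω_s−ω_c) = −57(ω_r−ω_c),  ω_s=0, ω_c=1
Stage 1: ω_r = 1 − (37/57)(0−1) = 94/57
  ⇒ ω_r¹/ω_c¹ = 94/57
Stage 2: N_ring = 26 + 2·13 = 52
Stage 2: 26(ω_s−ω_c) = −52(ω_r−ω_c),  ω_c=0, ω_s=1
Stage 2: ω_r = 0 − (26/52)(1−0) = -1/2
  ⇒ ω_r²/ω_s² = -1/2
Coupling ω_s² = ω_r¹ ⇒ overall = 94/57 × -1/2 = -47/57

-47/57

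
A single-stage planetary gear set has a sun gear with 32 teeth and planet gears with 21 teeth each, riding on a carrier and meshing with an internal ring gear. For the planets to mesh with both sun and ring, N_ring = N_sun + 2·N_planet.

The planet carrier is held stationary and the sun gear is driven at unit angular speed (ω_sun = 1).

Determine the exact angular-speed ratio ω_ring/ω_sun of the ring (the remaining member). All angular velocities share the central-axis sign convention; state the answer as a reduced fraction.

N_ring = 32 + 2·21 = 74
32(ω_s−ω_c) = −74(ω_r−ω_c),  ω_c=0, ω_s=1
ω_r = 0 − (32/74)(1−0) = -16/37
ω_r/ω_s = -16/37

-16/37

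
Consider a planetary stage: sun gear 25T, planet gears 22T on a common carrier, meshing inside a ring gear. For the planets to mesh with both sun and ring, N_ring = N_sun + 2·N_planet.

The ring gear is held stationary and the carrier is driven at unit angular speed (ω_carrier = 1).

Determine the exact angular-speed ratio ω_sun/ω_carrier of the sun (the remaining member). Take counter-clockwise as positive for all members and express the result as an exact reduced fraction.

94/25

N_ring = 25 + 2·22 = 69
25(ω_s−ω_c) = −69(ω_r−ω_c),  ω_r=0, ω_c=1
ω_s = 1 − (69/25)(0−1) = 94/25
ω_s/ω_c = 94/25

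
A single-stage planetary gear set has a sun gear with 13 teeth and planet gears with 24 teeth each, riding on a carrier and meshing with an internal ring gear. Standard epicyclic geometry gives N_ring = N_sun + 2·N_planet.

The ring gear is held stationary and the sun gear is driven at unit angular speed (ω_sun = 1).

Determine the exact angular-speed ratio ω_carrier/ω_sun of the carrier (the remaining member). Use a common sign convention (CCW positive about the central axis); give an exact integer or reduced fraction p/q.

N_ring = 13 + 2·24 = 61
13(ω_s−ω_c) = −61(ω_r−ω_c),  ω_r=0, ω_s=1
13(1−ω_c) = −61(0−ω_c)  ⇒  74ω_c = 13  ⇒  ω_c = 13/74
ω_c/ω_s = 13/74

13/74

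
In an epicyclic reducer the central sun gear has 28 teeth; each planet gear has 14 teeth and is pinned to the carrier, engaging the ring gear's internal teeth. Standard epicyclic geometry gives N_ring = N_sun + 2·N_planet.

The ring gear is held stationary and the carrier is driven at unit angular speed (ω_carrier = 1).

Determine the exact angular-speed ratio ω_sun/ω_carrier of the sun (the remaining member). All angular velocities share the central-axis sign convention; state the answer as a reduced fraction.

N_ring = 28 + 2·14 = 56
28(ω_s−ω_c) = −56(ω_r−ω_c),  ω_r=0, ω_c=1
ω_s = 1 − (56/28)(0−1) = 3
ω_s/ω_c = 3

3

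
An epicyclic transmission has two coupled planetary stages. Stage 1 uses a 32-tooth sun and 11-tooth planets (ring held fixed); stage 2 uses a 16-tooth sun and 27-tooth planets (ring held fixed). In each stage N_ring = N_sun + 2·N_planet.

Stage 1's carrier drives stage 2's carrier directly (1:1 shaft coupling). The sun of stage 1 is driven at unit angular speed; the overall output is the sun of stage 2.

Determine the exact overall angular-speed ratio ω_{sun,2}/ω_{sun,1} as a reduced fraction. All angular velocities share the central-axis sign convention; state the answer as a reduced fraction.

Stage 1: N_ring = 32 + 2·11 = 54
Stage 1: 32(ω_s−ω_c) = −54(ω_r−ω_c),  ω_r=0, ω_s=1
Stage 1: 32(1−ω_c) = −54(0−ω_c)  ⇒  86ω_c = 32  ⇒  ω_c = 16/43
  ⇒ ω_c¹/ω_s¹ = 16/43
Stage 2: N_ring = 16 + 2·27 = 70
Stage 2: 16(ω_s−ω_c) = −70(ω_r−ω_c),  ω_r=0, ω_c=1
Stage 2: ω_s = 1 − (70/16)(0−1) = 43/8
  ⇒ ω_s²/ω_c² = 43/8
Coupling ω_c² = ω_c¹ ⇒ overall = 16/43 × 43/8 = 2

2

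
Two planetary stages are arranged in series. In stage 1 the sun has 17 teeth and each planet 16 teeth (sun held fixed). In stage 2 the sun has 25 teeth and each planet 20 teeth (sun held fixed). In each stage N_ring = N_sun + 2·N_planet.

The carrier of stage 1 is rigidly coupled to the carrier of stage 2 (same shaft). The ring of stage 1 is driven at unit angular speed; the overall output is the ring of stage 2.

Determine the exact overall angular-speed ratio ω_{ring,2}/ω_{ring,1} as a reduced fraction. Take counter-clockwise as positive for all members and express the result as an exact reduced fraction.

147/143

Stage 1: N_ring = 17 + 2·16 = 49
Stage 1: 17(ω_s−ω_c) = −49(ω_r−ω_c),  ω_s=0, ω_r=1
Stage 1: 17(0−ω_c) = −49(1−ω_c)  ⇒  66ω_c = 49  ⇒  ω_c = 49/66
  ⇒ ω_c¹/ω_r¹ = 49/66
Stage 2: N_ring = 25 + 2·20 = 65
Stage 2: 25(ω_s−ω_c) = −65(ω_r−ω_c),  ω_s=0, ω_c=1
Stage 2: ω_r = 1 − (25/65)(0−1) = 18/13
  ⇒ ω_r²/ω_c² = 18/13
Coupling ω_c² = ω_c¹ ⇒ overall = 49/66 × 18/13 = 147/143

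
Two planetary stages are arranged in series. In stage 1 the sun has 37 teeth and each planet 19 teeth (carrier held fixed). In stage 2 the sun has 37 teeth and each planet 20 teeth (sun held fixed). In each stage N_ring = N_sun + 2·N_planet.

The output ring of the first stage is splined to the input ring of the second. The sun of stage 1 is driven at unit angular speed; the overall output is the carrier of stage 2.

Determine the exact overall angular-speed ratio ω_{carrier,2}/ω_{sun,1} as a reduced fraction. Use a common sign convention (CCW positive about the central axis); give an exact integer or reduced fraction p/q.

-2849/8550

Stage 1: N_ring = 37 + 2·19 = 75
Stage 1: 37(ω_s−ω_c) = −75(ω_r−ω_c),  ω_c=0, ω_s=1
Stage 1: ω_r = 0 − (37/75)(1−0) = -37/75
  ⇒ ω_r¹/ω_s¹ = -37/75
Stage 2: N_ring = 37 + 2·20 = 77
Stage 2: 37(ω_s−ω_c) = −77(ω_r−ω_c),  ω_s=0, ω_r=1
Stage 2: 37(0−ω_c) = −77(1−ω_c)  ⇒  114ω_c = 77  ⇒  ω_c = 77/114
  ⇒ ω_c²/ω_r² = 77/114
Coupling ω_r² = ω_r¹ ⇒ overall = -37/75 × 77/114 = -2849/8550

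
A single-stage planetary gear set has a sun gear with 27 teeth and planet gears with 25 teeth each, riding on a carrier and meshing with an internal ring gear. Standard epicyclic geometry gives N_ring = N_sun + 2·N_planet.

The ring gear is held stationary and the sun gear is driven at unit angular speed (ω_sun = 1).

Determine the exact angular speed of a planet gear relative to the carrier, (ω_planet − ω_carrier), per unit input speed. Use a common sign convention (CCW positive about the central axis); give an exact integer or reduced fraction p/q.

N_ring = 27 + 2·25 = 77
27(ω_s−ω_c) = −77(ω_r−ω_c),  ω_r=0, ω_s=1
27(1−ω_c) = −77(0−ω_c)  ⇒  104ω_c = 27  ⇒  ω_c = 27/104
sun–planet: 27·(1−27/104) = −25·(ω_p−ω_c)  ⇒  ω_p−ω_c = −(27/25)·(77/104) = -2079/2600

-2079/2600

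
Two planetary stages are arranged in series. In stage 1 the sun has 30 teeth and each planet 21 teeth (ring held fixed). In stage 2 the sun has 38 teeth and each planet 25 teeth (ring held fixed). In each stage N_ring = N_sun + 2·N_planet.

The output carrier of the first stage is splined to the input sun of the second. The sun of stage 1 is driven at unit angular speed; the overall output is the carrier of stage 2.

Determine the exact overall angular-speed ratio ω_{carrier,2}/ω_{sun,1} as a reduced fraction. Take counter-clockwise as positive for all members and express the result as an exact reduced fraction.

95/1071

Stage 1: N_ring = 30 + 2·21 = 72
Stage 1: 30(ω_s−ω_c) = −72(ω_r−ω_c),  ω_r=0, ω_s=1
Stage 1: 30(1−ω_c) = −72(0−ω_c)  ⇒  102ω_c = 30  ⇒  ω_c = 5/17
  ⇒ ω_c¹/ω_s¹ = 5/17
Stage 2: N_ring = 38 + 2·25 = 88
Stage 2: 38(ω_s−ω_c) = −88(ω_r−ω_c),  ω_r=0, ω_s=1
Stage 2: 38(1−ω_c) = −88(0−ω_c)  ⇒  126ω_c = 38  ⇒  ω_c = 19/63
  ⇒ ω_c²/ω_s² = 19/63
Coupling ω_s² = ω_c¹ ⇒ overall = 5/17 × 19/63 = 95/1071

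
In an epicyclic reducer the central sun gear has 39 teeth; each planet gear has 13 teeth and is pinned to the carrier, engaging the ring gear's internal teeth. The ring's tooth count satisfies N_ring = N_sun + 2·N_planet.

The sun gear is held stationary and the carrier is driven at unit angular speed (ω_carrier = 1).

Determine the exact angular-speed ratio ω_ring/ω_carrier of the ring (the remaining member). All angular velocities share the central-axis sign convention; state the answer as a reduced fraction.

8/5

N_ring = 39 + 2·13 = 65
39(ω_s−ω_c) = −65(ω_r−ω_c),  ω_s=0, ω_c=1
ω_r = 1 − (39/65)(0−1) = 8/5
ω_r/ω_c = 8/5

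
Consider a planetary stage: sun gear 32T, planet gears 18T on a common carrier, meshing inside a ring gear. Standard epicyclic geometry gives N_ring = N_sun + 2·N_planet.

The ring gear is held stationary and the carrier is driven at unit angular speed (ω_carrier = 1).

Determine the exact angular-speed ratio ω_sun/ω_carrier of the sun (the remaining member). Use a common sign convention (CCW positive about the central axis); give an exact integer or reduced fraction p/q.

N_ring = 32 + 2·18 = 68
32(ω_s−ω_c) = −68(ω_r−ω_c),  ω_r=0, ω_c=1
ω_s = 1 − (68/32)(0−1) = 25/8
ω_s/ω_c = 25/8

25/8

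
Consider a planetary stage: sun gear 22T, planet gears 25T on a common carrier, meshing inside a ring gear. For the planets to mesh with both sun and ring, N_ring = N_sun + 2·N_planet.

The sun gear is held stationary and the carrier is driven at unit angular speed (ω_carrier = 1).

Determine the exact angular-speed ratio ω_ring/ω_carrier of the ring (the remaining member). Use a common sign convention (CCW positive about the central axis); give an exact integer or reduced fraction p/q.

47/36

N_ring = 22 + 2·25 = 72
22(ω_s−ω_c) = −72(ω_r−ω_c),  ω_s=0, ω_c=1
ω_r = 1 − (22/72)(0−1) = 47/36
ω_r/ω_c = 47/36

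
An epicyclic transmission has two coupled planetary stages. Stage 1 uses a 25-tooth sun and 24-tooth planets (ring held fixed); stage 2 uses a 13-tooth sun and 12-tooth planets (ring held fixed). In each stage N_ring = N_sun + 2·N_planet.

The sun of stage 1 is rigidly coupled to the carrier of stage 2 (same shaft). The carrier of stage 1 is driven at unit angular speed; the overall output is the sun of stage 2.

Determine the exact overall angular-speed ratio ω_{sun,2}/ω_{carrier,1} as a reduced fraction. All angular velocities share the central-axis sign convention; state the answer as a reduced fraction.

Stage 1: N_ring = 25 + 2·24 = 73
Stage 1: 25(ω_s−ω_c) = −73(ω_r−ω_c),  ω_r=0, ω_c=1
Stage 1: ω_s = 1 − (73/25)(0−1) = 98/25
  ⇒ ω_s¹/ω_c¹ = 98/25
Stage 2: N_ring = 13 + 2·12 = 37
Stage 2: 13(ω_s−ω_c) = −37(ω_r−ω_c),  ω_r=0, ω_c=1
Stage 2: ω_s = 1 − (37/13)(0−1) = 50/13
  ⇒ ω_s²/ω_c² = 50/13
Coupling ω_c² = ω_s¹ ⇒ overall = 98/25 × 50/13 = 196/13

196/13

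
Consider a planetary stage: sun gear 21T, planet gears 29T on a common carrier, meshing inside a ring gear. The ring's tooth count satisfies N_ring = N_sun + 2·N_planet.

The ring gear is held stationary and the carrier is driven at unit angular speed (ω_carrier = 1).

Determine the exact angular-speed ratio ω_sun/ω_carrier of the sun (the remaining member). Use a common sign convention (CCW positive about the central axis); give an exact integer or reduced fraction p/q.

N_ring = 21 + 2·29 = 79
21(ω_s−ω_c) = −79(ω_r−ω_c),  ω_r=0, ω_c=1
ω_s = 1 − (79/21)(0−1) = 100/21
ω_s/ω_c = 100/21

100/21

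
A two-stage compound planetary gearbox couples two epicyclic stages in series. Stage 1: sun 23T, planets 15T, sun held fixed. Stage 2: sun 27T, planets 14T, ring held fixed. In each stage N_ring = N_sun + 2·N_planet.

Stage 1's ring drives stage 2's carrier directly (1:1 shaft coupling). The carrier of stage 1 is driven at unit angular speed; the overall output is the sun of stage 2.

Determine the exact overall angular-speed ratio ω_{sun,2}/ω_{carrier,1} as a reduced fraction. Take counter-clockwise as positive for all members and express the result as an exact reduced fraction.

6232/1431

Stage 1: N_ring = 23 + 2·15 = 53
Stage 1: 23(ω_s−ω_c) = −53(ω_r−ω_c),  ω_s=0, ω_c=1
Stage 1: ω_r = 1 − (23/53)(0−1) = 76/53
  ⇒ ω_r¹/ω_c¹ = 76/53
Stage 2: N_ring = 27 + 2·14 = 55
Stage 2: 27(ω_s−ω_c) = −55(ω_r−ω_c),  ω_r=0, ω_c=1
Stage 2: ω_s = 1 − (55/27)(0−1) = 82/27
  ⇒ ω_s²/ω_c² = 82/27
Coupling ω_c² = ω_r¹ ⇒ overall = 76/53 × 82/27 = 6232/1431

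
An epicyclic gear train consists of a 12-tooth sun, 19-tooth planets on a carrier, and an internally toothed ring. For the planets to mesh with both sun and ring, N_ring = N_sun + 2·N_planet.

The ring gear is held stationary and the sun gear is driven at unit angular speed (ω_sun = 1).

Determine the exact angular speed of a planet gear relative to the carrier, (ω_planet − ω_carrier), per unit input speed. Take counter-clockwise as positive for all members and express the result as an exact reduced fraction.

-300/589

N_ring = 12 + 2·19 = 50
12(ω_s−ω_c) = −50(ω_r−ω_c),  ω_r=0, ω_s=1
12(1−ω_c) = −50(0−ω_c)  ⇒  62ω_c = 12  ⇒  ω_c = 6/31
sun–planet: 12·(1−6/31) = −19·(ω_p−ω_c)  ⇒  ω_p−ω_c = −(12/19)·(25/31) = -300/589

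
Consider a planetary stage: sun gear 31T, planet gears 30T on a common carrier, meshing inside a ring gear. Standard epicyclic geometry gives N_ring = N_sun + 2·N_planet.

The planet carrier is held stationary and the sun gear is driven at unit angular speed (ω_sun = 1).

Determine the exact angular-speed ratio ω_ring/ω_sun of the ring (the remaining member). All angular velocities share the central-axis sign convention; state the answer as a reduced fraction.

N_ring = 31 + 2·30 = 91
31(ω_s−ω_c) = −91(ω_r−ω_c),  ω_c=0, ω_s=1
ω_r = 0 − (31/91)(1−0) = -31/91
ω_r/ω_s = -31/91

-31/91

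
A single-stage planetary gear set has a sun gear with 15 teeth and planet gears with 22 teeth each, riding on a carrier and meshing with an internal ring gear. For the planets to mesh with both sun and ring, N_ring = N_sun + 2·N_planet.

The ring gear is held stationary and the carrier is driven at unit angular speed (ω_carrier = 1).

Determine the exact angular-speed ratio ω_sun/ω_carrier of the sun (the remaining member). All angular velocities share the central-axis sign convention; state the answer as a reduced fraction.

N_ring = 15 + 2·22 = 59
15(ω_s−ω_c) = −59(ω_r−ω_c),  ω_r=0, ω_c=1
ω_s = 1 − (59/15)(0−1) = 74/15
ω_s/ω_c = 74/15

74/15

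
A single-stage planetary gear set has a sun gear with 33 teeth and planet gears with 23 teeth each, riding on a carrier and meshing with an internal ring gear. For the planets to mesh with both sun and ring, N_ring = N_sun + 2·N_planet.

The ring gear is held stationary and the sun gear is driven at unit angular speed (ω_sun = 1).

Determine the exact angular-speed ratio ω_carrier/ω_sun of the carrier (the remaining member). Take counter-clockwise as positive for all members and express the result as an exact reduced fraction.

33/112

N_ring = 33 + 2·23 = 79
33(ω_s−ω_c) = −79(ω_r−ω_c),  ω_r=0, ω_s=1
33(1−ω_c) = −79(0−ω_c)  ⇒  112ω_c = 33  ⇒  ω_c = 33/112
ω_c/ω_s = 33/112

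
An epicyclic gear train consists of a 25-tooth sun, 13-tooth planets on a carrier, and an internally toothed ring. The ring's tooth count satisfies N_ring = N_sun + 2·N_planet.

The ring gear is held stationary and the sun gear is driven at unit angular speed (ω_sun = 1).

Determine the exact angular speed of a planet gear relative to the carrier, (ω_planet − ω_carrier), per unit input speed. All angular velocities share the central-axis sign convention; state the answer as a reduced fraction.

-1275/988

N_ring = 25 + 2·13 = 51
25(ω_s−ω_c) = −51(ω_r−ω_c),  ω_r=0, ω_s=1
25(1−ω_c) = −51(0−ω_c)  ⇒  76ω_c = 25  ⇒  ω_c = 25/76
sun–planet: 25·(1−25/76) = −13·(ω_p−ω_c)  ⇒  ω_p−ω_c = −(25/13)·(51/76) = -1275/988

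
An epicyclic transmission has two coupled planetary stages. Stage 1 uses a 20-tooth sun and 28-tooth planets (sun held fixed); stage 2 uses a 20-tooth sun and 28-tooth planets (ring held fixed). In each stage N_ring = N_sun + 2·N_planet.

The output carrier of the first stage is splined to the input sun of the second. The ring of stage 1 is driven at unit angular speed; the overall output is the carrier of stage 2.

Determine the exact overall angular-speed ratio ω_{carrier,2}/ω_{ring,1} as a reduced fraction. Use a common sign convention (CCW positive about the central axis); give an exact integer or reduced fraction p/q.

95/576

Stage 1: N_ring = 20 + 2·28 = 76
Stage 1: 20(ω_s−ω_c) = −76(ω_r−ω_c),  ω_s=0, ω_r=1
Stage 1: 20(0−ω_c) = −76(1−ω_c)  ⇒  96ω_c = 76  ⇒  ω_c = 19/24
  ⇒ ω_c¹/ω_r¹ = 19/24
Stage 2: N_ring = 20 + 2·28 = 76
Stage 2: 20(ω_s−ω_c) = −76(ω_r−ω_c),  ω_r=0, ω_s=1
Stage 2: 20(1−ω_c) = −76(0−ω_c)  ⇒  96ω_c = 20  ⇒  ω_c = 5/24
  ⇒ ω_c²/ω_s² = 5/24
Coupling ω_s² = ω_c¹ ⇒ overall = 19/24 × 5/24 = 95/576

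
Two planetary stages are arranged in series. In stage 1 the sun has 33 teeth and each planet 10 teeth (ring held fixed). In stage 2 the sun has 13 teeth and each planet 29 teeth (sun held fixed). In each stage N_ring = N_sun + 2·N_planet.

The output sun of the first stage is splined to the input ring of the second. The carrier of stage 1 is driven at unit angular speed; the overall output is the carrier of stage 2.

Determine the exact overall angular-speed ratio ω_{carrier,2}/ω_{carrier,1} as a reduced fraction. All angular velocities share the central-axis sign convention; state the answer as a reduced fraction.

Stage 1: N_ring = 33 + 2·10 = 53
Stage 1: 33(ω_s−ω_c) = −53(ω_r−ω_c),  ω_r=0, ω_c=1
Stage 1: ω_s = 1 − (53/33)(0−1) = 86/33
  ⇒ ω_s¹/ω_c¹ = 86/33
Stage 2: N_ring = 13 + 2·29 = 71
Stage 2: 13(ω_s−ω_c) = −71(ω_r−ω_c),  ω_s=0, ω_r=1
Stage 2: 13(0−ω_c) = −71(1−ω_c)  ⇒  84ω_c = 71  ⇒  ω_c = 71/84
  ⇒ ω_c²/ω_r² = 71/84
Coupling ω_r² = ω_s¹ ⇒ overall = 86/33 × 71/84 = 3053/1386

3053/1386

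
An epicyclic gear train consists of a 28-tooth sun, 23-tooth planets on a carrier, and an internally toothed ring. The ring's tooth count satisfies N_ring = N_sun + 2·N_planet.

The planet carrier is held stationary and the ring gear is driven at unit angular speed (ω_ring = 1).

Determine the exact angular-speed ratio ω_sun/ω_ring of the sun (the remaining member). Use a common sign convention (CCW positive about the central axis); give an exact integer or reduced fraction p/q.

N_ring = 28 + 2·23 = 74
28(ω_s−ω_c) = −74(ω_r−ω_c),  ω_c=0, ω_r=1
ω_s = 0 − (74/28)(1−0) = -37/14
ω_s/ω_r = -37/14

-37/14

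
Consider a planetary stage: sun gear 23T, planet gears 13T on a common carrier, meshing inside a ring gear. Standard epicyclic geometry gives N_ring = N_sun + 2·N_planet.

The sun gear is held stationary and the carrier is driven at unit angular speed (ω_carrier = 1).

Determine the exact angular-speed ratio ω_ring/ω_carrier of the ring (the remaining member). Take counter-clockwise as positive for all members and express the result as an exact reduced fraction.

72/49

N_ring = 23 + 2·13 = 49
23(ω_s−ω_c) = −49(ω_r−ω_c),  ω_s=0, ω_c=1
ω_r = 1 − (23/49)(0−1) = 72/49
ω_r/ω_c = 72/49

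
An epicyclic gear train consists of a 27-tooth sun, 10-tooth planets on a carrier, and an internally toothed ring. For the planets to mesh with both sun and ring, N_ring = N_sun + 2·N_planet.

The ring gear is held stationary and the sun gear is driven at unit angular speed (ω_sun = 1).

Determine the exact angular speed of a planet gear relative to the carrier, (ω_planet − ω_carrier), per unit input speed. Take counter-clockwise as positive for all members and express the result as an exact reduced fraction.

N_ring = 27 + 2·10 = 47
27(ω_s−ω_c) = −47(ω_r−ω_c),  ω_r=0, ω_s=1
27(1−ω_c) = −47(0−ω_c)  ⇒  74ω_c = 27  ⇒  ω_c = 27/74
sun–planet: 27·(1−27/74) = −10·(ω_p−ω_c)  ⇒  ω_p−ω_c = −(27/10)·(47/74) = -1269/740

-1269/740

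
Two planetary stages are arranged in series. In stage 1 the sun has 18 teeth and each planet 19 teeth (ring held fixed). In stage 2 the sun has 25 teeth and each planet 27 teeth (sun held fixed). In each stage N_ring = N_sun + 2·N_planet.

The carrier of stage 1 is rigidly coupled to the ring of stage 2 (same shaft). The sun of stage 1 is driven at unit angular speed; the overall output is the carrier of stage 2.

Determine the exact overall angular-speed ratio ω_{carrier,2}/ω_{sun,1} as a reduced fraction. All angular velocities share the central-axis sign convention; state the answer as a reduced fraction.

711/3848

Stage 1: N_ring = 18 + 2·19 = 56
Stage 1: 18(ω_s−ω_c) = −56(ω_r−ω_c),  ω_r=0, ω_s=1
Stage 1: 18(1−ω_c) = −56(0−ω_c)  ⇒  74ω_c = 18  ⇒  ω_c = 9/37
  ⇒ ω_c¹/ω_s¹ = 9/37
Stage 2: N_ring = 25 + 2·27 = 79
Stage 2: 25(ω_s−ω_c) = −79(ω_r−ω_c),  ω_s=0, ω_r=1
Stage 2: 25(0−ω_c) = −79(1−ω_c)  ⇒  104ω_c = 79  ⇒  ω_c = 79/104
  ⇒ ω_c²/ω_r² = 79/104
Coupling ω_r² = ω_c¹ ⇒ overall = 9/37 × 79/104 = 711/3848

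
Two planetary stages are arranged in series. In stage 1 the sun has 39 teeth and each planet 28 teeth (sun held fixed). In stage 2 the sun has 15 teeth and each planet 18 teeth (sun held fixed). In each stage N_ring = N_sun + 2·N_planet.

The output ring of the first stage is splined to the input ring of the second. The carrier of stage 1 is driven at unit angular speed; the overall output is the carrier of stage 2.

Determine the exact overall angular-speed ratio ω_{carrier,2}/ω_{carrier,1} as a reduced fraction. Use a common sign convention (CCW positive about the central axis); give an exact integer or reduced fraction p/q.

Stage 1: N_ring = 39 + 2·28 = 95
Stage 1: 39(ω_s−ω_c) = −95(ω_r−ω_c),  ω_s=0, ω_c=1
Stage 1: ω_r = 1 − (39/95)(0−1) = 134/95
  ⇒ ω_r¹/ω_c¹ = 134/95
Stage 2: N_ring = 15 + 2·18 = 51
Stage 2: 15(ω_s−ω_c) = −51(ω_r−ω_c),  ω_s=0, ω_r=1
Stage 2: 15(0−ω_c) = −51(1−ω_c)  ⇒  66ω_c = 51  ⇒  ω_c = 17/22
  ⇒ ω_c²/ω_r² = 17/22
Coupling ω_r² = ω_r¹ ⇒ overall = 134/95 × 17/22 = 1139/1045

1139/1045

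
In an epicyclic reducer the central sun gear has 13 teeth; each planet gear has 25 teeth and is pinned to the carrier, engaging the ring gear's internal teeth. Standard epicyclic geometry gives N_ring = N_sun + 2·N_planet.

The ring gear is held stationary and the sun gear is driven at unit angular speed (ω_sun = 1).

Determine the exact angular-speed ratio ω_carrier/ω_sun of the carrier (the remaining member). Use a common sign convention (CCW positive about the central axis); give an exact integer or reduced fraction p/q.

N_ring = 13 + 2·25 = 63
13(ω_s−ω_c) = −63(ω_r−ω_c),  ω_r=0, ω_s=1
13(1−ω_c) = −63(0−ω_c)  ⇒  76ω_c = 13  ⇒  ω_c = 13/76
ω_c/ω_s = 13/76

13/76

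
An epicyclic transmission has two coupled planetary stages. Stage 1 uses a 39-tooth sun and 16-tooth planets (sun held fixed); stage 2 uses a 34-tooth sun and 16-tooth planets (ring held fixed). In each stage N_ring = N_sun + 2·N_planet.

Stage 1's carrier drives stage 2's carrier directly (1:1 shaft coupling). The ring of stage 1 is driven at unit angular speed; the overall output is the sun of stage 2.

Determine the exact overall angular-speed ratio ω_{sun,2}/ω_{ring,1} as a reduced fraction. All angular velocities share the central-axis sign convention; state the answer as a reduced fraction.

355/187

Stage 1: N_ring = 39 + 2·16 = 71
Stage 1: 39(ω_s−ω_c) = −71(ω_r−ω_c),  ω_s=0, ω_r=1
Stage 1: 39(0−ω_c) = −71(1−ω_c)  ⇒  110ω_c = 71  ⇒  ω_c = 71/110
  ⇒ ω_c¹/ω_r¹ = 71/110
Stage 2: N_ring = 34 + 2·16 = 66
Stage 2: 34(ω_s−ω_c) = −66(ω_r−ω_c),  ω_r=0, ω_c=1
Stage 2: ω_s = 1 − (66/34)(0−1) = 50/17
  ⇒ ω_s²/ω_c² = 50/17
Coupling ω_c² = ω_c¹ ⇒ overall = 71/110 × 50/17 = 355/187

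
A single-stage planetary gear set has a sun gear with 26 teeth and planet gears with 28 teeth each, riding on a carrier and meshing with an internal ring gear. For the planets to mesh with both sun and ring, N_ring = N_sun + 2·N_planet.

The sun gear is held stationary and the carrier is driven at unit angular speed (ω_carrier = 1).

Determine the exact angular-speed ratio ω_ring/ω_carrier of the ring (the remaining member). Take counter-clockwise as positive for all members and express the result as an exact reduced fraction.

54/41

N_ring = 26 + 2·28 = 82
26(ω_s−ω_c) = −82(ω_r−ω_c),  ω_s=0, ω_c=1
ω_r = 1 − (26/82)(0−1) = 54/41
ω_r/ω_c = 54/41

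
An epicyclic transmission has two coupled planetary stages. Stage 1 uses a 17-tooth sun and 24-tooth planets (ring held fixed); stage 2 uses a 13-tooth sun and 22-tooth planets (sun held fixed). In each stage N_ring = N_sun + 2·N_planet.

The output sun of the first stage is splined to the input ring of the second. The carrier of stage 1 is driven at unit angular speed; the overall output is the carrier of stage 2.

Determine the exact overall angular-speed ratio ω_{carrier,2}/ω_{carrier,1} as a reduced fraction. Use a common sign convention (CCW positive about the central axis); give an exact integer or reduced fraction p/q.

2337/595

Stage 1: N_ring = 17 + 2·24 = 65
Stage 1: 17(ω_s−ω_c) = −65(ω_r−ω_c),  ω_r=0, ω_c=1
Stage 1: ω_s = 1 − (65/17)(0−1) = 82/17
  ⇒ ω_s¹/ω_c¹ = 82/17
Stage 2: N_ring = 13 + 2·22 = 57
Stage 2: 13(ω_s−ω_c) = −57(ω_r−ω_c),  ω_s=0, ω_r=1
Stage 2: 13(0−ω_c) = −57(1−ω_c)  ⇒  70ω_c = 57  ⇒  ω_c = 57/70
  ⇒ ω_c²/ω_r² = 57/70
Coupling ω_r² = ω_s¹ ⇒ overall = 82/17 × 57/70 = 2337/595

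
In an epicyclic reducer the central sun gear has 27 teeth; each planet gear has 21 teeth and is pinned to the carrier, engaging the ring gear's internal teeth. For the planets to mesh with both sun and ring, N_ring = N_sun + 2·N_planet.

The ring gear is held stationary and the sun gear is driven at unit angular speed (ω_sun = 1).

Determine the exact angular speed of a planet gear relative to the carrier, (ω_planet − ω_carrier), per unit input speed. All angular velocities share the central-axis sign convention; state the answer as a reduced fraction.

-207/224

N_ring = 27 + 2·21 = 69
27(ω_s−ω_c) = −69(ω_r−ω_c),  ω_r=0, ω_s=1
27(1−ω_c) = −69(0−ω_c)  ⇒  96ω_c = 27  ⇒  ω_c = 9/32
sun–planet: 27·(1−9/32) = −21·(ω_p−ω_c)  ⇒  ω_p−ω_c = −(27/21)·(23/32) = -207/224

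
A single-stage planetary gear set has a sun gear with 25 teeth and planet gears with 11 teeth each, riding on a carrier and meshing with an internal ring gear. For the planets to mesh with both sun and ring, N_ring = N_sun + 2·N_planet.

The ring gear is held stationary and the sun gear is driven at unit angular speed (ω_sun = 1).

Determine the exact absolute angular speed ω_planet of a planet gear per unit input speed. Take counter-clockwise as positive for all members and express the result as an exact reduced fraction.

-25/22

N_ring = 25 + 2·11 = 47
25(ω_s−ω_c) = −47(ω_r−ω_c),  ω_r=0, ω_s=1
25(1−ω_c) = −47(0−ω_c)  ⇒  72ω_c = 25  ⇒  ω_c = 25/72
sun–planet: 25·(1−25/72) = −11·(ω_p−ω_c)  ⇒  ω_p−ω_c = −(25/11)·(47/72) = -1175/792
ω_p = 25/72 − 1175/792 = -25/22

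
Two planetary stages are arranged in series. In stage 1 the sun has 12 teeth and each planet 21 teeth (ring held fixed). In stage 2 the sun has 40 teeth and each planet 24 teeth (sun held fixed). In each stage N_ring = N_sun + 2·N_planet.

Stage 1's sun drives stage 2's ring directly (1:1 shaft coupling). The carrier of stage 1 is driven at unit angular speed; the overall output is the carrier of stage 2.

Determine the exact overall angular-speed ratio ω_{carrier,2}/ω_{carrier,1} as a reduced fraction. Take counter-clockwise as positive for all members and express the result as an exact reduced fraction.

Stage 1: N_ring = 12 + 2·21 = 54
Stage 1: 12(ω_s−ω_c) = −54(ω_r−ω_c),  ω_r=0, ω_c=1
Stage 1: ω_s = 1 − (54/12)(0−1) = 11/2
  ⇒ ω_s¹/ω_c¹ = 11/2
Stage 2: N_ring = 40 + 2·24 = 88
Stage 2: 40(ω_s−ω_c) = −88(ω_r−ω_c),  ω_s=0, ω_r=1
Stage 2: 40(0−ω_c) = −88(1−ω_c)  ⇒  128ω_c = 88  ⇒  ω_c = 11/16
  ⇒ ω_c²/ω_r² = 11/16
Coupling ω_r² = ω_s¹ ⇒ overall = 11/2 × 11/16 = 121/32

121/32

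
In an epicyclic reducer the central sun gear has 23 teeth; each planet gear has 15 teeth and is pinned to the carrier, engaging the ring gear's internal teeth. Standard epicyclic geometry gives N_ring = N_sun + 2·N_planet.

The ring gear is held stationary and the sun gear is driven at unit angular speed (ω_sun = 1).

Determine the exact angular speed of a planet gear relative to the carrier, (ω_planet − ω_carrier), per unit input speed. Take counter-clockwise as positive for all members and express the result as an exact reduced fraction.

-1219/1140

N_ring = 23 + 2·15 = 53
23(ω_s−ω_c) = −53(ω_r−ω_c),  ω_r=0, ω_s=1
23(1−ω_c) = −53(0−ω_c)  ⇒  76ω_c = 23  ⇒  ω_c = 23/76
sun–planet: 23·(1−23/76) = −15·(ω_p−ω_c)  ⇒  ω_p−ω_c = −(23/15)·(53/76) = -1219/1140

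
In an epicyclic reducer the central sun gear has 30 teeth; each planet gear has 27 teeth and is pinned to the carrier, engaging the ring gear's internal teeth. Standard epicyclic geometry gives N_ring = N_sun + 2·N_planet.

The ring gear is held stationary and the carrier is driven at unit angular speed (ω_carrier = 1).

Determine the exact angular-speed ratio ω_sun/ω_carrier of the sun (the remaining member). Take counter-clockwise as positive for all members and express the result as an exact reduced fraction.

19/5

N_ring = 30 + 2·27 = 84
30(ω_s−ω_c) = −84(ω_r−ω_c),  ω_r=0, ω_c=1
ω_s = 1 − (84/30)(0−1) = 19/5
ω_s/ω_c = 19/5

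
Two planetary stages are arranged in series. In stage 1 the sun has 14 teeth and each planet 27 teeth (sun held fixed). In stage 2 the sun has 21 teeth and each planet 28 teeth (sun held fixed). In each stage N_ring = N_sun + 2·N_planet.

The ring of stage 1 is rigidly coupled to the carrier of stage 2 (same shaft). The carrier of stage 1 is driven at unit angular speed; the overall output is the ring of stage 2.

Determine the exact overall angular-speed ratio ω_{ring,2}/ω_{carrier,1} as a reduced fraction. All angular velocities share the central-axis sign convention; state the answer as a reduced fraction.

287/187

Stage 1: N_ring = 14 + 2·27 = 68
Stage 1: 14(ω_s−ω_c) = −68(ω_r−ω_c),  ω_s=0, ω_c=1
Stage 1: ω_r = 1 − (14/68)(0−1) = 41/34
  ⇒ ω_r¹/ω_c¹ = 41/34
Stage 2: N_ring = 21 + 2·28 = 77
Stage 2: 21(ω_s−ω_c) = −77(ω_r−ω_c),  ω_s=0, ω_c=1
Stage 2: ω_r = 1 − (21/77)(0−1) = 14/11
  ⇒ ω_r²/ω_c² = 14/11
Coupling ω_c² = ω_r¹ ⇒ overall = 41/34 × 14/11 = 287/187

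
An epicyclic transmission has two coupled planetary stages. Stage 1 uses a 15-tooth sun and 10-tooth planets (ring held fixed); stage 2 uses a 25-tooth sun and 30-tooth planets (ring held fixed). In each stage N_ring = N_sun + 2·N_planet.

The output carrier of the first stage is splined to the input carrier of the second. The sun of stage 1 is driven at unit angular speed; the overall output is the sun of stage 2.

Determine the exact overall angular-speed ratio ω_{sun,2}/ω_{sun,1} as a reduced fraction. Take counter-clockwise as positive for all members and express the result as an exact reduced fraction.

33/25

Stage 1: N_ring = 15 + 2·10 = 35
Stage 1: 15(ω_s−ω_c) = −35(ω_r−ω_c),  ω_r=0, ω_s=1
Stage 1: 15(1−ω_c) = −35(0−ω_c)  ⇒  50ω_c = 15  ⇒  ω_c = 3/10
  ⇒ ω_c¹/ω_s¹ = 3/10
Stage 2: N_ring = 25 + 2·30 = 85
Stage 2: 25(ω_s−ω_c) = −85(ω_r−ω_c),  ω_r=0, ω_c=1
Stage 2: ω_s = 1 − (85/25)(0−1) = 22/5
  ⇒ ω_s²/ω_c² = 22/5
Coupling ω_c² = ω_c¹ ⇒ overall = 3/10 × 22/5 = 33/25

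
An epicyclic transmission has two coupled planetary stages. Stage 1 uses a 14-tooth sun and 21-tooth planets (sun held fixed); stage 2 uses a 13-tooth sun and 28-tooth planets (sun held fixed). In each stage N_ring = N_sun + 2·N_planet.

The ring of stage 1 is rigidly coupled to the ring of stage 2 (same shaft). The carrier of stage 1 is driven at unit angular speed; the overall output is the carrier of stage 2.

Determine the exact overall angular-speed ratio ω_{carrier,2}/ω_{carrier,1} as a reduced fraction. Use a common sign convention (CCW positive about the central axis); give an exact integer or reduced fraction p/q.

Stage 1: N_ring = 14 + 2·21 = 56
Stage 1: 14(ω_s−ω_c) = −56(ω_r−ω_c),  ω_s=0, ω_c=1
Stage 1: ω_r = 1 − (14/56)(0−1) = 5/4
  ⇒ ω_r¹/ω_c¹ = 5/4
Stage 2: N_ring = 13 + 2·28 = 69
Stage 2: 13(ω_s−ω_c) = −69(ω_r−ω_c),  ω_s=0, ω_r=1
Stage 2: 13(0−ω_c) = −69(1−ω_c)  ⇒  82ω_c = 69  ⇒  ω_c = 69/82
  ⇒ ω_c²/ω_r² = 69/82
Coupling ω_r² = ω_r¹ ⇒ overall = 5/4 × 69/82 = 345/328

345/328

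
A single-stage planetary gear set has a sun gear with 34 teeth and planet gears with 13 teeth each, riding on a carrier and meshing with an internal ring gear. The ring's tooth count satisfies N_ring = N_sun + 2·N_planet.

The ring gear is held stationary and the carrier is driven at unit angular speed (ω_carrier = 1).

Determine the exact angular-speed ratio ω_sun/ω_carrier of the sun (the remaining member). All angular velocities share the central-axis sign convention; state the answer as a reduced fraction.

N_ring = 34 + 2·13 = 60
34(ω_s−ω_c) = −60(ω_r−ω_c),  ω_r=0, ω_c=1
ω_s = 1 − (60/34)(0−1) = 47/17
ω_s/ω_c = 47/17

47/17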